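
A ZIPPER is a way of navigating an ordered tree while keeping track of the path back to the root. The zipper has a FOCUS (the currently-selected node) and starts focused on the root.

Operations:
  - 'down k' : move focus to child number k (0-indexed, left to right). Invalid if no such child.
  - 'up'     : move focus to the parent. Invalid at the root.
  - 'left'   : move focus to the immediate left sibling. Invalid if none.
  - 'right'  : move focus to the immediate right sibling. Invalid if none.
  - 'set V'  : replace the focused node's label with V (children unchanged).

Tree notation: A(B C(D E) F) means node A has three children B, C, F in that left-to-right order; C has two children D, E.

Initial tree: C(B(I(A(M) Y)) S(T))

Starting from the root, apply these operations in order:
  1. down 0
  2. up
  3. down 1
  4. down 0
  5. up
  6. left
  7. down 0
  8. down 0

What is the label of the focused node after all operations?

Answer: A

Derivation:
Step 1 (down 0): focus=B path=0 depth=1 children=['I'] left=[] right=['S'] parent=C
Step 2 (up): focus=C path=root depth=0 children=['B', 'S'] (at root)
Step 3 (down 1): focus=S path=1 depth=1 children=['T'] left=['B'] right=[] parent=C
Step 4 (down 0): focus=T path=1/0 depth=2 children=[] left=[] right=[] parent=S
Step 5 (up): focus=S path=1 depth=1 children=['T'] left=['B'] right=[] parent=C
Step 6 (left): focus=B path=0 depth=1 children=['I'] left=[] right=['S'] parent=C
Step 7 (down 0): focus=I path=0/0 depth=2 children=['A', 'Y'] left=[] right=[] parent=B
Step 8 (down 0): focus=A path=0/0/0 depth=3 children=['M'] left=[] right=['Y'] parent=I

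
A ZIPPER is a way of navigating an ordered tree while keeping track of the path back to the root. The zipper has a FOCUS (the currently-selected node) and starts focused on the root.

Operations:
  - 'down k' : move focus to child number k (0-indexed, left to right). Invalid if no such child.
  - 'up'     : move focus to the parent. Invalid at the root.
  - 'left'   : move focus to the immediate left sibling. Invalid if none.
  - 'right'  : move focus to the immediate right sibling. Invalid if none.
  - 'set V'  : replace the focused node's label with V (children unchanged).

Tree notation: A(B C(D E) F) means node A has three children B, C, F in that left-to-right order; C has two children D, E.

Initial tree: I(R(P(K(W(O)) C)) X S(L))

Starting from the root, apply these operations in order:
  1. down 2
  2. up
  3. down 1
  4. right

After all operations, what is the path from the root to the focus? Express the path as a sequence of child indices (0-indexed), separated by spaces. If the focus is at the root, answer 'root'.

Step 1 (down 2): focus=S path=2 depth=1 children=['L'] left=['R', 'X'] right=[] parent=I
Step 2 (up): focus=I path=root depth=0 children=['R', 'X', 'S'] (at root)
Step 3 (down 1): focus=X path=1 depth=1 children=[] left=['R'] right=['S'] parent=I
Step 4 (right): focus=S path=2 depth=1 children=['L'] left=['R', 'X'] right=[] parent=I

Answer: 2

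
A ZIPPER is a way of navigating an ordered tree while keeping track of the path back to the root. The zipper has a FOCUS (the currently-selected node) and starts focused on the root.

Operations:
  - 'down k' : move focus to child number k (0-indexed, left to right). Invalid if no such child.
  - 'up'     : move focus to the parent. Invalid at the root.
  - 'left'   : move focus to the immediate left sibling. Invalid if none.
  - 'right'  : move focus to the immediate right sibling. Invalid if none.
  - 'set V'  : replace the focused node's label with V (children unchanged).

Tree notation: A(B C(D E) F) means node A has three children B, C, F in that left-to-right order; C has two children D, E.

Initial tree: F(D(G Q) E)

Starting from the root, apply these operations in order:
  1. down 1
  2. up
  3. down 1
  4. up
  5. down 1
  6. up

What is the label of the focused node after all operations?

Step 1 (down 1): focus=E path=1 depth=1 children=[] left=['D'] right=[] parent=F
Step 2 (up): focus=F path=root depth=0 children=['D', 'E'] (at root)
Step 3 (down 1): focus=E path=1 depth=1 children=[] left=['D'] right=[] parent=F
Step 4 (up): focus=F path=root depth=0 children=['D', 'E'] (at root)
Step 5 (down 1): focus=E path=1 depth=1 children=[] left=['D'] right=[] parent=F
Step 6 (up): focus=F path=root depth=0 children=['D', 'E'] (at root)

Answer: F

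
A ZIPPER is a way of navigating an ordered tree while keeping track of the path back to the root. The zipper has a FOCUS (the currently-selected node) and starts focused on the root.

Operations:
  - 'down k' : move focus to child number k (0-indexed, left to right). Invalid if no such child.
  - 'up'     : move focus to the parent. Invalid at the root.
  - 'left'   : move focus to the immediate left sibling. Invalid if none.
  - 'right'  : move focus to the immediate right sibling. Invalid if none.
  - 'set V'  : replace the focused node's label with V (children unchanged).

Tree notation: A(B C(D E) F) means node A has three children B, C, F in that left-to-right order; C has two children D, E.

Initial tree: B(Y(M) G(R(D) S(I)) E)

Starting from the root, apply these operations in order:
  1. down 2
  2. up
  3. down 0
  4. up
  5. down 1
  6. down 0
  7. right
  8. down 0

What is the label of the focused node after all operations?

Answer: I

Derivation:
Step 1 (down 2): focus=E path=2 depth=1 children=[] left=['Y', 'G'] right=[] parent=B
Step 2 (up): focus=B path=root depth=0 children=['Y', 'G', 'E'] (at root)
Step 3 (down 0): focus=Y path=0 depth=1 children=['M'] left=[] right=['G', 'E'] parent=B
Step 4 (up): focus=B path=root depth=0 children=['Y', 'G', 'E'] (at root)
Step 5 (down 1): focus=G path=1 depth=1 children=['R', 'S'] left=['Y'] right=['E'] parent=B
Step 6 (down 0): focus=R path=1/0 depth=2 children=['D'] left=[] right=['S'] parent=G
Step 7 (right): focus=S path=1/1 depth=2 children=['I'] left=['R'] right=[] parent=G
Step 8 (down 0): focus=I path=1/1/0 depth=3 children=[] left=[] right=[] parent=S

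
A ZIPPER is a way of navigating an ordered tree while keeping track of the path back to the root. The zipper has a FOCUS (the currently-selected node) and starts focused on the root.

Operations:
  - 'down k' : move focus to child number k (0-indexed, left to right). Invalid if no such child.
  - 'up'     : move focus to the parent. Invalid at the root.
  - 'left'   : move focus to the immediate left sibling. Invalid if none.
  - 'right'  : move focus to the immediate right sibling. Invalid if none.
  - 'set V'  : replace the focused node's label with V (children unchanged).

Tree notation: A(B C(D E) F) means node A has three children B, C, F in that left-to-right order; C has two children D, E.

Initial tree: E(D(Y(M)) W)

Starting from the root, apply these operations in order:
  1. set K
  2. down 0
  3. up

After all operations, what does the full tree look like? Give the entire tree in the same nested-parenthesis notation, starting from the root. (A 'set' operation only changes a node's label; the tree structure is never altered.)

Answer: K(D(Y(M)) W)

Derivation:
Step 1 (set K): focus=K path=root depth=0 children=['D', 'W'] (at root)
Step 2 (down 0): focus=D path=0 depth=1 children=['Y'] left=[] right=['W'] parent=K
Step 3 (up): focus=K path=root depth=0 children=['D', 'W'] (at root)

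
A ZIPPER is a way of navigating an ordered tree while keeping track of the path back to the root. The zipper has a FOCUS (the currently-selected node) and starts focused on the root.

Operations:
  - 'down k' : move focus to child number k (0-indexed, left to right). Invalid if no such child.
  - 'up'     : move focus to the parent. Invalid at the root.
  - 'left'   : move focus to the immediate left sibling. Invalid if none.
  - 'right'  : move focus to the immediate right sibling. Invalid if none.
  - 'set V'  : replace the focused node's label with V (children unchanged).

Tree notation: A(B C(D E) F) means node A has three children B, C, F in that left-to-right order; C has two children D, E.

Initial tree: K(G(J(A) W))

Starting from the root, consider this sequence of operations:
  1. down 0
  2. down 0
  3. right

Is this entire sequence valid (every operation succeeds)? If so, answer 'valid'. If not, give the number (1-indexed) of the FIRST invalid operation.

Step 1 (down 0): focus=G path=0 depth=1 children=['J', 'W'] left=[] right=[] parent=K
Step 2 (down 0): focus=J path=0/0 depth=2 children=['A'] left=[] right=['W'] parent=G
Step 3 (right): focus=W path=0/1 depth=2 children=[] left=['J'] right=[] parent=G

Answer: valid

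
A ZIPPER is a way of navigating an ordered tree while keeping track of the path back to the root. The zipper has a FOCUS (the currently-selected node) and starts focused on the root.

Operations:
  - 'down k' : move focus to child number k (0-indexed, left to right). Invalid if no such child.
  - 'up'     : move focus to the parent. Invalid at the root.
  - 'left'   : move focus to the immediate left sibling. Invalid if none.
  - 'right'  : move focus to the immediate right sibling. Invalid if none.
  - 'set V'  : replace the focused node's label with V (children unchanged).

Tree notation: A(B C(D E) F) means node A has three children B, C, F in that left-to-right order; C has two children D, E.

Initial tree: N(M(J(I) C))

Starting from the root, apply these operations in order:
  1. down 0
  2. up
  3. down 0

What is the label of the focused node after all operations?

Step 1 (down 0): focus=M path=0 depth=1 children=['J', 'C'] left=[] right=[] parent=N
Step 2 (up): focus=N path=root depth=0 children=['M'] (at root)
Step 3 (down 0): focus=M path=0 depth=1 children=['J', 'C'] left=[] right=[] parent=N

Answer: M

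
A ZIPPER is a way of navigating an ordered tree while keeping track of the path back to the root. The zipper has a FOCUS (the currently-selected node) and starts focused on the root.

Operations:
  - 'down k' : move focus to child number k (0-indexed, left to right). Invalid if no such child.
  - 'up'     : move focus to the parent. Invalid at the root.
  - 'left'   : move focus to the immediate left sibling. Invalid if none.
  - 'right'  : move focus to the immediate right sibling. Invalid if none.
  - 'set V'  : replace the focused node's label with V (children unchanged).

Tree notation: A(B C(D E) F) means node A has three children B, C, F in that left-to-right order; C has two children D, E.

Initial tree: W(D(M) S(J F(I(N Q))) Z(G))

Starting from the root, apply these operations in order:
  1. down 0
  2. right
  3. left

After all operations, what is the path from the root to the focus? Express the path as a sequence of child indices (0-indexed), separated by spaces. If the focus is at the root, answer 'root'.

Answer: 0

Derivation:
Step 1 (down 0): focus=D path=0 depth=1 children=['M'] left=[] right=['S', 'Z'] parent=W
Step 2 (right): focus=S path=1 depth=1 children=['J', 'F'] left=['D'] right=['Z'] parent=W
Step 3 (left): focus=D path=0 depth=1 children=['M'] left=[] right=['S', 'Z'] parent=W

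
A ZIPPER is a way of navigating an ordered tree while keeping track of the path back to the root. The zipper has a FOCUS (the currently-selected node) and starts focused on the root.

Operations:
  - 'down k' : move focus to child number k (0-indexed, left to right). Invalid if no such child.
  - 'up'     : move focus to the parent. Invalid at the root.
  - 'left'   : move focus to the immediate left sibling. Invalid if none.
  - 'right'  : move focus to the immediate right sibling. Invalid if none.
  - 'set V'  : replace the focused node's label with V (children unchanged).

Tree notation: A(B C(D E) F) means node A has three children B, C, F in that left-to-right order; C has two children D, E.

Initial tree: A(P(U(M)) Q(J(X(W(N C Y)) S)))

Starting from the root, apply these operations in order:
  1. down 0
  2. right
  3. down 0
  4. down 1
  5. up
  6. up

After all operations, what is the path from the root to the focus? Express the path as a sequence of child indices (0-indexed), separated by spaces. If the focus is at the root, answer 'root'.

Answer: 1

Derivation:
Step 1 (down 0): focus=P path=0 depth=1 children=['U'] left=[] right=['Q'] parent=A
Step 2 (right): focus=Q path=1 depth=1 children=['J'] left=['P'] right=[] parent=A
Step 3 (down 0): focus=J path=1/0 depth=2 children=['X', 'S'] left=[] right=[] parent=Q
Step 4 (down 1): focus=S path=1/0/1 depth=3 children=[] left=['X'] right=[] parent=J
Step 5 (up): focus=J path=1/0 depth=2 children=['X', 'S'] left=[] right=[] parent=Q
Step 6 (up): focus=Q path=1 depth=1 children=['J'] left=['P'] right=[] parent=A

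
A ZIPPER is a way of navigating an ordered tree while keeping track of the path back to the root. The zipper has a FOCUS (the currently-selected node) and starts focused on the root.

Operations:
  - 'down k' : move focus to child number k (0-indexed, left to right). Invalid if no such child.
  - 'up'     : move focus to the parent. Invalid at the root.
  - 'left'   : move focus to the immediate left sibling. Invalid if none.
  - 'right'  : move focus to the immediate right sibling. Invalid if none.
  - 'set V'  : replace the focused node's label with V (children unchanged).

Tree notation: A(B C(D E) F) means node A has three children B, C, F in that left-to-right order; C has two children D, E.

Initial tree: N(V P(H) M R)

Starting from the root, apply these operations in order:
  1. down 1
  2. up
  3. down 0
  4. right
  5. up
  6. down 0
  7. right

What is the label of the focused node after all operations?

Step 1 (down 1): focus=P path=1 depth=1 children=['H'] left=['V'] right=['M', 'R'] parent=N
Step 2 (up): focus=N path=root depth=0 children=['V', 'P', 'M', 'R'] (at root)
Step 3 (down 0): focus=V path=0 depth=1 children=[] left=[] right=['P', 'M', 'R'] parent=N
Step 4 (right): focus=P path=1 depth=1 children=['H'] left=['V'] right=['M', 'R'] parent=N
Step 5 (up): focus=N path=root depth=0 children=['V', 'P', 'M', 'R'] (at root)
Step 6 (down 0): focus=V path=0 depth=1 children=[] left=[] right=['P', 'M', 'R'] parent=N
Step 7 (right): focus=P path=1 depth=1 children=['H'] left=['V'] right=['M', 'R'] parent=N

Answer: P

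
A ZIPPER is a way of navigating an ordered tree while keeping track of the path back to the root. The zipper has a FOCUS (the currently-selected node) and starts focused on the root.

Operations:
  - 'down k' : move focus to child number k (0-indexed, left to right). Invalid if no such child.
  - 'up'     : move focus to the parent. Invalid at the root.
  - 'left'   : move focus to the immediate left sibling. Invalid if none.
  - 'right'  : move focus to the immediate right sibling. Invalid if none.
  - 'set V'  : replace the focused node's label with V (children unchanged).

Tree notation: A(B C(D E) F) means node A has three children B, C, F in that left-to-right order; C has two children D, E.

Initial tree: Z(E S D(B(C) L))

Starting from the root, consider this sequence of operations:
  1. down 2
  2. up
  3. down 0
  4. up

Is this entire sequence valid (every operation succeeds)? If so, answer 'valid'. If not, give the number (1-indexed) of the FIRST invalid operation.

Step 1 (down 2): focus=D path=2 depth=1 children=['B', 'L'] left=['E', 'S'] right=[] parent=Z
Step 2 (up): focus=Z path=root depth=0 children=['E', 'S', 'D'] (at root)
Step 3 (down 0): focus=E path=0 depth=1 children=[] left=[] right=['S', 'D'] parent=Z
Step 4 (up): focus=Z path=root depth=0 children=['E', 'S', 'D'] (at root)

Answer: valid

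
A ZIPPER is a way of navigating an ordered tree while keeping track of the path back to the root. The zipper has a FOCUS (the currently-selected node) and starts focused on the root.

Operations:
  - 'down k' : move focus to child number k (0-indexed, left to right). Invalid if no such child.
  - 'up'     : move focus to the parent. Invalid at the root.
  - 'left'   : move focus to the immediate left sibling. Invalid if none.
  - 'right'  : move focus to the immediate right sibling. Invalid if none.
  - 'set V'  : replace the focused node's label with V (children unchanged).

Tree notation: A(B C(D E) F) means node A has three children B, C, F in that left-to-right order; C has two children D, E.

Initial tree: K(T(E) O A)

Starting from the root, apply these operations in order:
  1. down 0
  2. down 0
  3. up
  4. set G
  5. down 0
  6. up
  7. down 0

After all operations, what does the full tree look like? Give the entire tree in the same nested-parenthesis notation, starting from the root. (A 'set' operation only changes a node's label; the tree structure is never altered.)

Step 1 (down 0): focus=T path=0 depth=1 children=['E'] left=[] right=['O', 'A'] parent=K
Step 2 (down 0): focus=E path=0/0 depth=2 children=[] left=[] right=[] parent=T
Step 3 (up): focus=T path=0 depth=1 children=['E'] left=[] right=['O', 'A'] parent=K
Step 4 (set G): focus=G path=0 depth=1 children=['E'] left=[] right=['O', 'A'] parent=K
Step 5 (down 0): focus=E path=0/0 depth=2 children=[] left=[] right=[] parent=G
Step 6 (up): focus=G path=0 depth=1 children=['E'] left=[] right=['O', 'A'] parent=K
Step 7 (down 0): focus=E path=0/0 depth=2 children=[] left=[] right=[] parent=G

Answer: K(G(E) O A)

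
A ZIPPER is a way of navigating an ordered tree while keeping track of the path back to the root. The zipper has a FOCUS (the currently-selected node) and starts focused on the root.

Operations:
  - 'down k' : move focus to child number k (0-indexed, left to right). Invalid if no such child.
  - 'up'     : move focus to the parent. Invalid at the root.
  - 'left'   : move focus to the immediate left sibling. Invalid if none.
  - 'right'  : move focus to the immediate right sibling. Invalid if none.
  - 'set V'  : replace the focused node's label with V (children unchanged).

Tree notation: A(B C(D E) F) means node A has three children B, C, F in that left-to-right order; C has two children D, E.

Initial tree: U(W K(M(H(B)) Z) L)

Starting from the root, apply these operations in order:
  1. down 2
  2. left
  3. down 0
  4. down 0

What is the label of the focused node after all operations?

Answer: H

Derivation:
Step 1 (down 2): focus=L path=2 depth=1 children=[] left=['W', 'K'] right=[] parent=U
Step 2 (left): focus=K path=1 depth=1 children=['M', 'Z'] left=['W'] right=['L'] parent=U
Step 3 (down 0): focus=M path=1/0 depth=2 children=['H'] left=[] right=['Z'] parent=K
Step 4 (down 0): focus=H path=1/0/0 depth=3 children=['B'] left=[] right=[] parent=M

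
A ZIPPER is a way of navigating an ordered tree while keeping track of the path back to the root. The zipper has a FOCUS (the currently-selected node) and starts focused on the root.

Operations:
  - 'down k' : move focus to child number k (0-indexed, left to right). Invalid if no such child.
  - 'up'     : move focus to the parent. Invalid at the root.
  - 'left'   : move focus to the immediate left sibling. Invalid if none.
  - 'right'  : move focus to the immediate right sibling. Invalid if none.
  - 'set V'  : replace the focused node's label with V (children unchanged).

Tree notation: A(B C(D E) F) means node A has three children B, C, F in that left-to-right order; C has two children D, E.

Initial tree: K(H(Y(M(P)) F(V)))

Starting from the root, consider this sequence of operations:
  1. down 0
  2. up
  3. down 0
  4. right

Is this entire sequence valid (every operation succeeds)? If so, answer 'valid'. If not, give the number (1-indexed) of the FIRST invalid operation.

Step 1 (down 0): focus=H path=0 depth=1 children=['Y', 'F'] left=[] right=[] parent=K
Step 2 (up): focus=K path=root depth=0 children=['H'] (at root)
Step 3 (down 0): focus=H path=0 depth=1 children=['Y', 'F'] left=[] right=[] parent=K
Step 4 (right): INVALID

Answer: 4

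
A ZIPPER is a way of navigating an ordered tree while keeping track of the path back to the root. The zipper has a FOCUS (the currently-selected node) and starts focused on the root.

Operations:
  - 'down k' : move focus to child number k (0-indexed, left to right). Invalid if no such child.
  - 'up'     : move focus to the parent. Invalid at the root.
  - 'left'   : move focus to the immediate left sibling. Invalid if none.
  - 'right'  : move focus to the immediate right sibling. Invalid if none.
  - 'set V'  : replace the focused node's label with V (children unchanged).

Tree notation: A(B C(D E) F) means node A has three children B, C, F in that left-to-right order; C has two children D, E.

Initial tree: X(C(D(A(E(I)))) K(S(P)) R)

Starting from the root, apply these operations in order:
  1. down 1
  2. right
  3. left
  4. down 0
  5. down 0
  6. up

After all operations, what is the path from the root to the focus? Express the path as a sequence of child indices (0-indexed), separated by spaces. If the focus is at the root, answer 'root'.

Answer: 1 0

Derivation:
Step 1 (down 1): focus=K path=1 depth=1 children=['S'] left=['C'] right=['R'] parent=X
Step 2 (right): focus=R path=2 depth=1 children=[] left=['C', 'K'] right=[] parent=X
Step 3 (left): focus=K path=1 depth=1 children=['S'] left=['C'] right=['R'] parent=X
Step 4 (down 0): focus=S path=1/0 depth=2 children=['P'] left=[] right=[] parent=K
Step 5 (down 0): focus=P path=1/0/0 depth=3 children=[] left=[] right=[] parent=S
Step 6 (up): focus=S path=1/0 depth=2 children=['P'] left=[] right=[] parent=K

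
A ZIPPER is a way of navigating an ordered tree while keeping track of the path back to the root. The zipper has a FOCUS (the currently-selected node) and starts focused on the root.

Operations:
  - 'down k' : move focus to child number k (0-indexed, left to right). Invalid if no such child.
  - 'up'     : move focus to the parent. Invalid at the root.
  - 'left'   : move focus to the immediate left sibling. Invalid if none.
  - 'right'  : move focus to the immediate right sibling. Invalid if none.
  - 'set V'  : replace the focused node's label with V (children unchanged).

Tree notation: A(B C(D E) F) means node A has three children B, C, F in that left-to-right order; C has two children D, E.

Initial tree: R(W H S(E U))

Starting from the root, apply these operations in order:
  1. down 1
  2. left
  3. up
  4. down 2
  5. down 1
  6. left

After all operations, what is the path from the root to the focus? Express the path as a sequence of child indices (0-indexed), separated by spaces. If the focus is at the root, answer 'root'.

Answer: 2 0

Derivation:
Step 1 (down 1): focus=H path=1 depth=1 children=[] left=['W'] right=['S'] parent=R
Step 2 (left): focus=W path=0 depth=1 children=[] left=[] right=['H', 'S'] parent=R
Step 3 (up): focus=R path=root depth=0 children=['W', 'H', 'S'] (at root)
Step 4 (down 2): focus=S path=2 depth=1 children=['E', 'U'] left=['W', 'H'] right=[] parent=R
Step 5 (down 1): focus=U path=2/1 depth=2 children=[] left=['E'] right=[] parent=S
Step 6 (left): focus=E path=2/0 depth=2 children=[] left=[] right=['U'] parent=S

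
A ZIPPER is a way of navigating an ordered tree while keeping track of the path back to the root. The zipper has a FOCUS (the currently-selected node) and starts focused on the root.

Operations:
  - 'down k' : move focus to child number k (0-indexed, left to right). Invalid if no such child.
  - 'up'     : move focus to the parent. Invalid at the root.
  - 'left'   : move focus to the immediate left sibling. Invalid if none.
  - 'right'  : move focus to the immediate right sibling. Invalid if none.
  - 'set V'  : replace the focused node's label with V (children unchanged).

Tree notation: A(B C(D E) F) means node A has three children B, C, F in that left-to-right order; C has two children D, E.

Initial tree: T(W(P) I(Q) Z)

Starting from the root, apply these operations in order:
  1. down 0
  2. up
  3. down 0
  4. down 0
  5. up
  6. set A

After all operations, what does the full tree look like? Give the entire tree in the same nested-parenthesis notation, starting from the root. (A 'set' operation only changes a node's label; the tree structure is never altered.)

Answer: T(A(P) I(Q) Z)

Derivation:
Step 1 (down 0): focus=W path=0 depth=1 children=['P'] left=[] right=['I', 'Z'] parent=T
Step 2 (up): focus=T path=root depth=0 children=['W', 'I', 'Z'] (at root)
Step 3 (down 0): focus=W path=0 depth=1 children=['P'] left=[] right=['I', 'Z'] parent=T
Step 4 (down 0): focus=P path=0/0 depth=2 children=[] left=[] right=[] parent=W
Step 5 (up): focus=W path=0 depth=1 children=['P'] left=[] right=['I', 'Z'] parent=T
Step 6 (set A): focus=A path=0 depth=1 children=['P'] left=[] right=['I', 'Z'] parent=T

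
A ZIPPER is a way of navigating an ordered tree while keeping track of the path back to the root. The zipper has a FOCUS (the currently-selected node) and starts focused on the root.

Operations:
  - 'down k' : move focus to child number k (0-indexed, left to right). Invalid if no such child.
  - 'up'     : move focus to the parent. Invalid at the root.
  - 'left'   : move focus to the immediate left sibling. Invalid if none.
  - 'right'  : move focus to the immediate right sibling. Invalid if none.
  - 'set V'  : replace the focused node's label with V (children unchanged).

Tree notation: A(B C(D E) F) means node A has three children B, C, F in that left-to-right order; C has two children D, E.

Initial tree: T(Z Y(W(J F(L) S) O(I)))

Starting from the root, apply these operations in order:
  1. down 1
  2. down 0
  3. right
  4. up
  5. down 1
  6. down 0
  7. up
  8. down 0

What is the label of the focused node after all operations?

Answer: I

Derivation:
Step 1 (down 1): focus=Y path=1 depth=1 children=['W', 'O'] left=['Z'] right=[] parent=T
Step 2 (down 0): focus=W path=1/0 depth=2 children=['J', 'F', 'S'] left=[] right=['O'] parent=Y
Step 3 (right): focus=O path=1/1 depth=2 children=['I'] left=['W'] right=[] parent=Y
Step 4 (up): focus=Y path=1 depth=1 children=['W', 'O'] left=['Z'] right=[] parent=T
Step 5 (down 1): focus=O path=1/1 depth=2 children=['I'] left=['W'] right=[] parent=Y
Step 6 (down 0): focus=I path=1/1/0 depth=3 children=[] left=[] right=[] parent=O
Step 7 (up): focus=O path=1/1 depth=2 children=['I'] left=['W'] right=[] parent=Y
Step 8 (down 0): focus=I path=1/1/0 depth=3 children=[] left=[] right=[] parent=O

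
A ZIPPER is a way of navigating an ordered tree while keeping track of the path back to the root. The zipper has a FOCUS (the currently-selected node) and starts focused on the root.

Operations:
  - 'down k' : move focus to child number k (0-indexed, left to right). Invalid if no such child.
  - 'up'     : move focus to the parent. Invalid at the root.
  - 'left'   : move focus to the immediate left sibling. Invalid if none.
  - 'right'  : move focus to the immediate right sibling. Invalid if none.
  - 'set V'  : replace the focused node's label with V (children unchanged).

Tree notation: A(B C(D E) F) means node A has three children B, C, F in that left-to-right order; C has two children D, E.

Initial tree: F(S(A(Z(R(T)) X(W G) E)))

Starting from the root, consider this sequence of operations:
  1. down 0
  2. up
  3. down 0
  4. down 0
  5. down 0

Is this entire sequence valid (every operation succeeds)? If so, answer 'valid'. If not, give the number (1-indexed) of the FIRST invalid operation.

Step 1 (down 0): focus=S path=0 depth=1 children=['A'] left=[] right=[] parent=F
Step 2 (up): focus=F path=root depth=0 children=['S'] (at root)
Step 3 (down 0): focus=S path=0 depth=1 children=['A'] left=[] right=[] parent=F
Step 4 (down 0): focus=A path=0/0 depth=2 children=['Z', 'X', 'E'] left=[] right=[] parent=S
Step 5 (down 0): focus=Z path=0/0/0 depth=3 children=['R'] left=[] right=['X', 'E'] parent=A

Answer: valid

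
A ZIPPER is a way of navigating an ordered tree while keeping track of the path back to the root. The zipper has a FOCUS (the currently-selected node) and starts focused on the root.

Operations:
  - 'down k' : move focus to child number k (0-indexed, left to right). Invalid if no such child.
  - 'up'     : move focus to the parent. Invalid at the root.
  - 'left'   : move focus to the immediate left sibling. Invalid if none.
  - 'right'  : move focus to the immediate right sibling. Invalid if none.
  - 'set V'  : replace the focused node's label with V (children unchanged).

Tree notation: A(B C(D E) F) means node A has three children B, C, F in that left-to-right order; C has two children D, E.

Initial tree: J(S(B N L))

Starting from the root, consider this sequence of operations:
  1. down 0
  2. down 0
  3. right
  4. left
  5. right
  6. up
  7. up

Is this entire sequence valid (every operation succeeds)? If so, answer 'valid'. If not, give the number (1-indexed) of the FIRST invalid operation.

Answer: valid

Derivation:
Step 1 (down 0): focus=S path=0 depth=1 children=['B', 'N', 'L'] left=[] right=[] parent=J
Step 2 (down 0): focus=B path=0/0 depth=2 children=[] left=[] right=['N', 'L'] parent=S
Step 3 (right): focus=N path=0/1 depth=2 children=[] left=['B'] right=['L'] parent=S
Step 4 (left): focus=B path=0/0 depth=2 children=[] left=[] right=['N', 'L'] parent=S
Step 5 (right): focus=N path=0/1 depth=2 children=[] left=['B'] right=['L'] parent=S
Step 6 (up): focus=S path=0 depth=1 children=['B', 'N', 'L'] left=[] right=[] parent=J
Step 7 (up): focus=J path=root depth=0 children=['S'] (at root)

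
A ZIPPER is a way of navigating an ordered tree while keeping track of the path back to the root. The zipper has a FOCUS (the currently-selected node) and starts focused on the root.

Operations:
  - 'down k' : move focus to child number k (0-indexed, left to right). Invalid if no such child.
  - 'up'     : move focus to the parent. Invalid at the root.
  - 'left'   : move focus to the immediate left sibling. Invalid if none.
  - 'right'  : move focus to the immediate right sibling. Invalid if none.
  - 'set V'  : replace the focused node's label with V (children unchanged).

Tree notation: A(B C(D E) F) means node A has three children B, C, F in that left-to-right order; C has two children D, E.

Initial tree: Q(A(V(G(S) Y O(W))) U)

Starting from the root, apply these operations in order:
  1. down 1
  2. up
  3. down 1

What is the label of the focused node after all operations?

Answer: U

Derivation:
Step 1 (down 1): focus=U path=1 depth=1 children=[] left=['A'] right=[] parent=Q
Step 2 (up): focus=Q path=root depth=0 children=['A', 'U'] (at root)
Step 3 (down 1): focus=U path=1 depth=1 children=[] left=['A'] right=[] parent=Q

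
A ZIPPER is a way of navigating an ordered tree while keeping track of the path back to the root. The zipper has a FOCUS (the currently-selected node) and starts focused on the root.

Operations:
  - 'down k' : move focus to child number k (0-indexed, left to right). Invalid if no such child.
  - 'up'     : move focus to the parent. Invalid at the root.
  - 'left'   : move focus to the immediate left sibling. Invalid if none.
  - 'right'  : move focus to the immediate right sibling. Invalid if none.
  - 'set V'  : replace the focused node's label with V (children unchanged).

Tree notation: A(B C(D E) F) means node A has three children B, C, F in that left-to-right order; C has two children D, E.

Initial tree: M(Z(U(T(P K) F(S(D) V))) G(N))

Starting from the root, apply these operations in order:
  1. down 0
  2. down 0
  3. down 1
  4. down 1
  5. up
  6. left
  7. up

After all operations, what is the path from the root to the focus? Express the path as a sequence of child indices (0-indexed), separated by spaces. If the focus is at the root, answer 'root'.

Answer: 0 0

Derivation:
Step 1 (down 0): focus=Z path=0 depth=1 children=['U'] left=[] right=['G'] parent=M
Step 2 (down 0): focus=U path=0/0 depth=2 children=['T', 'F'] left=[] right=[] parent=Z
Step 3 (down 1): focus=F path=0/0/1 depth=3 children=['S', 'V'] left=['T'] right=[] parent=U
Step 4 (down 1): focus=V path=0/0/1/1 depth=4 children=[] left=['S'] right=[] parent=F
Step 5 (up): focus=F path=0/0/1 depth=3 children=['S', 'V'] left=['T'] right=[] parent=U
Step 6 (left): focus=T path=0/0/0 depth=3 children=['P', 'K'] left=[] right=['F'] parent=U
Step 7 (up): focus=U path=0/0 depth=2 children=['T', 'F'] left=[] right=[] parent=Z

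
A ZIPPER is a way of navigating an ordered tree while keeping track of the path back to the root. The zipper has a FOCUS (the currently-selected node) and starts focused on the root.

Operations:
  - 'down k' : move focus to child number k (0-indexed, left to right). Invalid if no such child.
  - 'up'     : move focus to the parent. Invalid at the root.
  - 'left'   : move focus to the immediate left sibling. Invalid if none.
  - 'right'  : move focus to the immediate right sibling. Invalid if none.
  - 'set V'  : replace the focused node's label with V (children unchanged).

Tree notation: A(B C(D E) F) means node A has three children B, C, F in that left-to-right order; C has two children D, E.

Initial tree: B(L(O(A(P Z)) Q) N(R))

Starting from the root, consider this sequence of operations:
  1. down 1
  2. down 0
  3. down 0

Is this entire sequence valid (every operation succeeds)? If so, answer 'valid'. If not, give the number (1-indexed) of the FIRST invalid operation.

Answer: 3

Derivation:
Step 1 (down 1): focus=N path=1 depth=1 children=['R'] left=['L'] right=[] parent=B
Step 2 (down 0): focus=R path=1/0 depth=2 children=[] left=[] right=[] parent=N
Step 3 (down 0): INVALID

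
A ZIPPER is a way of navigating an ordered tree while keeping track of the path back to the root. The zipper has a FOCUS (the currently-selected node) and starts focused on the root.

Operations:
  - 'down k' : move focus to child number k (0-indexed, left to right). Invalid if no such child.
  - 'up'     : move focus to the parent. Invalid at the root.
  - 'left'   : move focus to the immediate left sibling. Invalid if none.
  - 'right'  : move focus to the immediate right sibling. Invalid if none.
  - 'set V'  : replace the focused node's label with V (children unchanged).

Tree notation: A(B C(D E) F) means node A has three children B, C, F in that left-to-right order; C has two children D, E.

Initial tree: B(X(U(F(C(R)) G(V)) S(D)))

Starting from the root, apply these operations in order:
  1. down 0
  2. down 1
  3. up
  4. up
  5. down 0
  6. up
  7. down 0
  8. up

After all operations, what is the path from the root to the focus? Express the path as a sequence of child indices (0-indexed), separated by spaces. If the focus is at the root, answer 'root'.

Answer: root

Derivation:
Step 1 (down 0): focus=X path=0 depth=1 children=['U', 'S'] left=[] right=[] parent=B
Step 2 (down 1): focus=S path=0/1 depth=2 children=['D'] left=['U'] right=[] parent=X
Step 3 (up): focus=X path=0 depth=1 children=['U', 'S'] left=[] right=[] parent=B
Step 4 (up): focus=B path=root depth=0 children=['X'] (at root)
Step 5 (down 0): focus=X path=0 depth=1 children=['U', 'S'] left=[] right=[] parent=B
Step 6 (up): focus=B path=root depth=0 children=['X'] (at root)
Step 7 (down 0): focus=X path=0 depth=1 children=['U', 'S'] left=[] right=[] parent=B
Step 8 (up): focus=B path=root depth=0 children=['X'] (at root)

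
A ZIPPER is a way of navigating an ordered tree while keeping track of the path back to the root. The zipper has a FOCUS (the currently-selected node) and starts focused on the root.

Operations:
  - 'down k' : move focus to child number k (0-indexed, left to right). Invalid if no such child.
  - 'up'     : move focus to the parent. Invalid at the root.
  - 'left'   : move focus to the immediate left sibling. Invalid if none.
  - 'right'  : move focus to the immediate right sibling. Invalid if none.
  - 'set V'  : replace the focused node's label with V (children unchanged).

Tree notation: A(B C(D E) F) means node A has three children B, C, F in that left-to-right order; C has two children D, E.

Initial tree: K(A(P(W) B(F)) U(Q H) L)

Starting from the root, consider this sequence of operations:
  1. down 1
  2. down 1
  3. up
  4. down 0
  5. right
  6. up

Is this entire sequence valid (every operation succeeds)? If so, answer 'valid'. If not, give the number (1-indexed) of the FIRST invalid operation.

Answer: valid

Derivation:
Step 1 (down 1): focus=U path=1 depth=1 children=['Q', 'H'] left=['A'] right=['L'] parent=K
Step 2 (down 1): focus=H path=1/1 depth=2 children=[] left=['Q'] right=[] parent=U
Step 3 (up): focus=U path=1 depth=1 children=['Q', 'H'] left=['A'] right=['L'] parent=K
Step 4 (down 0): focus=Q path=1/0 depth=2 children=[] left=[] right=['H'] parent=U
Step 5 (right): focus=H path=1/1 depth=2 children=[] left=['Q'] right=[] parent=U
Step 6 (up): focus=U path=1 depth=1 children=['Q', 'H'] left=['A'] right=['L'] parent=K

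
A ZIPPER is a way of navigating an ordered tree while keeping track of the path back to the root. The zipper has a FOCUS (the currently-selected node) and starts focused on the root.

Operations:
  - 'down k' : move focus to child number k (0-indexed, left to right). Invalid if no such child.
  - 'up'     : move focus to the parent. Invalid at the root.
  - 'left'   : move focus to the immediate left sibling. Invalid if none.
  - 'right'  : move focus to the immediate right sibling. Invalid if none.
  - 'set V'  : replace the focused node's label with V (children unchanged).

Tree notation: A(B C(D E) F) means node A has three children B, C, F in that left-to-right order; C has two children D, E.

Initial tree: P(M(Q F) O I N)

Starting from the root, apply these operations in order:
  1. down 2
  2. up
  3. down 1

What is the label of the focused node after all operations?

Answer: O

Derivation:
Step 1 (down 2): focus=I path=2 depth=1 children=[] left=['M', 'O'] right=['N'] parent=P
Step 2 (up): focus=P path=root depth=0 children=['M', 'O', 'I', 'N'] (at root)
Step 3 (down 1): focus=O path=1 depth=1 children=[] left=['M'] right=['I', 'N'] parent=P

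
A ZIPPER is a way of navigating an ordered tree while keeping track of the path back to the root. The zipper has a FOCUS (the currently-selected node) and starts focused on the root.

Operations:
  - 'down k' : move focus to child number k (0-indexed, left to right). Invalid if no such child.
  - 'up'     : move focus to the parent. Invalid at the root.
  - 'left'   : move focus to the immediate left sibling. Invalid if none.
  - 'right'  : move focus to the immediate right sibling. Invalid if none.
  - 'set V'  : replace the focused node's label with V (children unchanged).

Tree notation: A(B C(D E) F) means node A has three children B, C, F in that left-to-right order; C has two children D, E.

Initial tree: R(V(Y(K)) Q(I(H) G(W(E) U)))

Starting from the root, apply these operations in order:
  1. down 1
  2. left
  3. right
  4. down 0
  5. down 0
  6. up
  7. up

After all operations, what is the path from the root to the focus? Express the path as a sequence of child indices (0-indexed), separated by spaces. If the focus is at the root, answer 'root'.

Step 1 (down 1): focus=Q path=1 depth=1 children=['I', 'G'] left=['V'] right=[] parent=R
Step 2 (left): focus=V path=0 depth=1 children=['Y'] left=[] right=['Q'] parent=R
Step 3 (right): focus=Q path=1 depth=1 children=['I', 'G'] left=['V'] right=[] parent=R
Step 4 (down 0): focus=I path=1/0 depth=2 children=['H'] left=[] right=['G'] parent=Q
Step 5 (down 0): focus=H path=1/0/0 depth=3 children=[] left=[] right=[] parent=I
Step 6 (up): focus=I path=1/0 depth=2 children=['H'] left=[] right=['G'] parent=Q
Step 7 (up): focus=Q path=1 depth=1 children=['I', 'G'] left=['V'] right=[] parent=R

Answer: 1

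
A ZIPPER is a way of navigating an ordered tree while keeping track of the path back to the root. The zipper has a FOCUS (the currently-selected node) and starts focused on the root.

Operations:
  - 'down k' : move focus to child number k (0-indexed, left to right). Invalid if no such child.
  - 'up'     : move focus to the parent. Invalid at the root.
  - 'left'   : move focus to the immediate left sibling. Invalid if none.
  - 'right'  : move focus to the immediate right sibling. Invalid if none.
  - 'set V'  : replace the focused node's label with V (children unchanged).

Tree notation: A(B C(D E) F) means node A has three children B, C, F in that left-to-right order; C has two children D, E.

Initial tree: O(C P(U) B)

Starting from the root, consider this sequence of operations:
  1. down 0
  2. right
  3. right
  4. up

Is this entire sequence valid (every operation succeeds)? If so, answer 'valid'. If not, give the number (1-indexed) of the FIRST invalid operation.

Step 1 (down 0): focus=C path=0 depth=1 children=[] left=[] right=['P', 'B'] parent=O
Step 2 (right): focus=P path=1 depth=1 children=['U'] left=['C'] right=['B'] parent=O
Step 3 (right): focus=B path=2 depth=1 children=[] left=['C', 'P'] right=[] parent=O
Step 4 (up): focus=O path=root depth=0 children=['C', 'P', 'B'] (at root)

Answer: valid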